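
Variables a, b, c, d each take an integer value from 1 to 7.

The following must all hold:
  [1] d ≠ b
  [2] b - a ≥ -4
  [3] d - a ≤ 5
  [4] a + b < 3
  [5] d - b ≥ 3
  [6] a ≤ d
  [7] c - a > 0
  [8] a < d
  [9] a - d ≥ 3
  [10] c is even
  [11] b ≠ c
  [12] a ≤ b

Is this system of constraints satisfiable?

Unsatisfiable

Constraints 2, 5, and 9 give b − a ≥ -4, a − d ≥ 3, d − b ≥ 3.
Adding all 3 inequalities: the left sides telescope to 0, and the right sides sum to (-4) + 3 + 3 = 2. So 0 ≥ 2, which is false.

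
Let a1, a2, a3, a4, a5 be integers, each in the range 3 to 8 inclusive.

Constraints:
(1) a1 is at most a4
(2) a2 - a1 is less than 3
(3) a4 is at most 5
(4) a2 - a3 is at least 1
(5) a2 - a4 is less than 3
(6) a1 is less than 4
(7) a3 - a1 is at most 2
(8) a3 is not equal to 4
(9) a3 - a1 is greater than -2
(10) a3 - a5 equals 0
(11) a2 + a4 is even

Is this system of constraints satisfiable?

Satisfiable

Setting (a1, a2, a3, a4, a5) = (3, 5, 3, 3, 3) satisfies everything: constraint 2: a2 - a1 = 2; constraint 4: a2 - a3 = 2; constraint 5: a2 - a4 = 2, and the others follow.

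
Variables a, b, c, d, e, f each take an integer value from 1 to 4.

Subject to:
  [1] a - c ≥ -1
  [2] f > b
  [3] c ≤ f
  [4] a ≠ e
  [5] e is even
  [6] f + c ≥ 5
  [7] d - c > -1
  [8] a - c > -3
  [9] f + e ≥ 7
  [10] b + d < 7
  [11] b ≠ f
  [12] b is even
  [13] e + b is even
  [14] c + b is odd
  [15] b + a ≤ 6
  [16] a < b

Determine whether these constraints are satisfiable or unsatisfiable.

Try a = 1, b = 2, c = 1, d = 2, e = 4, f = 4.
Check constraint 1: a - c = 0; constraint 6: f + c = 5. The remaining constraints are straightforward to verify.

Satisfiable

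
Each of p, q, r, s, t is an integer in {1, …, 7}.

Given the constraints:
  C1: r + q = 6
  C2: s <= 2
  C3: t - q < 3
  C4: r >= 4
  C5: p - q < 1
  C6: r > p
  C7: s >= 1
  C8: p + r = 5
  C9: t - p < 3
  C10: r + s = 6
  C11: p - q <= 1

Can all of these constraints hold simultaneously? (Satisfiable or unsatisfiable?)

Satisfiable

Try p = 1, q = 2, r = 4, s = 2, t = 2.
Check constraint 1: r + q = 6; constraint 3: t - q = 0; constraint 5: p - q = -1. The remaining constraints are straightforward to verify.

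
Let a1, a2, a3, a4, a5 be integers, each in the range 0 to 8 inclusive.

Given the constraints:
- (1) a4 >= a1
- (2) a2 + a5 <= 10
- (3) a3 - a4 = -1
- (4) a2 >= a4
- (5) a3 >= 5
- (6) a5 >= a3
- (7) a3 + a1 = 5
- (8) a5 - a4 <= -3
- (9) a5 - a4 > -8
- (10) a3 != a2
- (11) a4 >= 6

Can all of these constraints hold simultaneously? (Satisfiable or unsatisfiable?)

From constraints 4 and 11: a2 ≥ a4 ≥ 6. From constraints 5 and 6: a5 ≥ a3 ≥ 5. Hence a2 + a5 ≥ 11. But constraint 2 requires a2 + a5 ≤ 10, and 10 < 11. Contradiction.

Unsatisfiable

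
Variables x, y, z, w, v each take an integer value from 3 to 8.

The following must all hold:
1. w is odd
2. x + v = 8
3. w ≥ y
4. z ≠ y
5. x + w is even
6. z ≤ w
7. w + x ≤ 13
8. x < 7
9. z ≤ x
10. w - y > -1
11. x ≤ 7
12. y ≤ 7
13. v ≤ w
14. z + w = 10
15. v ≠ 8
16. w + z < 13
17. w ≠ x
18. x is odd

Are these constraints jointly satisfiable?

Satisfiable

Try x = 3, y = 5, z = 3, w = 7, v = 5.
Check constraint 2: x + v = 8; constraint 7: w + x = 10; constraint 10: w - y = 2. The remaining constraints are straightforward to verify.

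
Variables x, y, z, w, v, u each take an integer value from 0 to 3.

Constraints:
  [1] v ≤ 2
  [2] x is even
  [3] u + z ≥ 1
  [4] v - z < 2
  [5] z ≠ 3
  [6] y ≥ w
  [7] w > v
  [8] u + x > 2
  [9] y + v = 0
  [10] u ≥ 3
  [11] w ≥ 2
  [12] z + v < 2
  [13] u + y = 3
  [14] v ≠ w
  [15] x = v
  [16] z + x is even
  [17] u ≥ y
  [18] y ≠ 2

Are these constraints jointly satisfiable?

Unsatisfiable

From constraint 10: u ≥ 3. From constraints 6 and 11: y ≥ w ≥ 2. Hence u + y ≥ 5. But constraint 13 requires u + y = 3, and 3 < 5. Contradiction.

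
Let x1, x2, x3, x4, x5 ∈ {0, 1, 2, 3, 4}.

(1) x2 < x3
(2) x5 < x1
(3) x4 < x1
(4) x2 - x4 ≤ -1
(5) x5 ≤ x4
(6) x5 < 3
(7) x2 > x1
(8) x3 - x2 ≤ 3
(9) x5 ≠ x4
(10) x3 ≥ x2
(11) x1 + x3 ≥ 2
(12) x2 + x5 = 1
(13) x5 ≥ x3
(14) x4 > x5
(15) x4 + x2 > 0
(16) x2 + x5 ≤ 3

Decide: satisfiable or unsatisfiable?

Unsatisfiable

Constraints 1, 3, 5, 7, and 13 give x5 ≤ x4, x4 < x1, x1 < x2, x2 < x3, x3 ≤ x5. Chaining: x5 ≤ x4 < x1 < x2 < x3 ≤ x5, which forces x5 < x5 — impossible.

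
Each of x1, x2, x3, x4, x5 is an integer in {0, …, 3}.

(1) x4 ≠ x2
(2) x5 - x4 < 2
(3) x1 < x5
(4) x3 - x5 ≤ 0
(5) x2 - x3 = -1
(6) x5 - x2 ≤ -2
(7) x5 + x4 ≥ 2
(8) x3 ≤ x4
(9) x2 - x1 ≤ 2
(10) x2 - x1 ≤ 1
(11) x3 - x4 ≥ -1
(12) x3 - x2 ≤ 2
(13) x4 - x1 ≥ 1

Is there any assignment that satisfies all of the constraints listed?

Constraints 4, 6, 10, 11, and 13 give x4 − x1 ≥ 1, x1 − x2 ≥ -1, x2 − x5 ≥ 2, x5 − x3 ≥ 0, x3 − x4 ≥ -1.
Adding all 5 inequalities: the left sides telescope to 0, and the right sides sum to 1 + (-1) + 2 + 0 + (-1) = 1. So 0 ≥ 1, which is false.

Unsatisfiable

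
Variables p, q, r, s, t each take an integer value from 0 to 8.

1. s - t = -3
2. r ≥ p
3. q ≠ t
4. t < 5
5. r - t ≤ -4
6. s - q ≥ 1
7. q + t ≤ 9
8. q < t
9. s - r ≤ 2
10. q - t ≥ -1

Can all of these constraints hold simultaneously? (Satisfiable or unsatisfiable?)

Unsatisfiable

Constraints 5, 6, 9, and 10 give q − t ≥ -1, t − r ≥ 4, r − s ≥ -2, s − q ≥ 1.
Adding all 4 inequalities: the left sides telescope to 0, and the right sides sum to (-1) + 4 + (-2) + 1 = 2. So 0 ≥ 2, which is false.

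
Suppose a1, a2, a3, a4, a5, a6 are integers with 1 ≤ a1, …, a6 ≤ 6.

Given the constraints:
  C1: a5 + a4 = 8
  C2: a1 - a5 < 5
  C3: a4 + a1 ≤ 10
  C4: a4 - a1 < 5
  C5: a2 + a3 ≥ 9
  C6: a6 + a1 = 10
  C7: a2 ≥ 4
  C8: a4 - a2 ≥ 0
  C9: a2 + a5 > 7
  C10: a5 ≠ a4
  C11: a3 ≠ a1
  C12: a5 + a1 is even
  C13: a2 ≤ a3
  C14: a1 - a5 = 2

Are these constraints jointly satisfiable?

Try a1 = 4, a2 = 6, a3 = 6, a4 = 6, a5 = 2, a6 = 6.
Check constraint 1: a5 + a4 = 8; constraint 2: a1 - a5 = 2. The remaining constraints are straightforward to verify.

Satisfiable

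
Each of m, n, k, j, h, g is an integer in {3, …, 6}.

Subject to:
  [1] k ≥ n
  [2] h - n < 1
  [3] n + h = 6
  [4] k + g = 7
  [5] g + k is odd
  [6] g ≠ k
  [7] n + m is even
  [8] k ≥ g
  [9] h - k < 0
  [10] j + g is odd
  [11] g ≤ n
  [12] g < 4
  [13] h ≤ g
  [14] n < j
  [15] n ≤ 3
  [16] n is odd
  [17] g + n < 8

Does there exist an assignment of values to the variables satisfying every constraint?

Satisfiable

Try m = 3, n = 3, k = 4, j = 4, h = 3, g = 3.
Check constraint 2: h - n = 0; constraint 3: n + h = 6. The remaining constraints are straightforward to verify.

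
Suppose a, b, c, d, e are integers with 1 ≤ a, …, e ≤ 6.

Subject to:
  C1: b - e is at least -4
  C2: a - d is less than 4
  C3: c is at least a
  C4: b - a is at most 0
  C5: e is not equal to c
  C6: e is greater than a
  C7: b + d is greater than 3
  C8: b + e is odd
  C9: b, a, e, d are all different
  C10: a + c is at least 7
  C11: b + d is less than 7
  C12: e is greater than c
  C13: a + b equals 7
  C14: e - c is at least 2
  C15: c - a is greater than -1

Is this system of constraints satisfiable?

Setting (a, b, c, d, e) = (4, 3, 4, 1, 6) satisfies everything: constraint 1: b - e = -3; constraint 2: a - d = 3, and the others follow.

Satisfiable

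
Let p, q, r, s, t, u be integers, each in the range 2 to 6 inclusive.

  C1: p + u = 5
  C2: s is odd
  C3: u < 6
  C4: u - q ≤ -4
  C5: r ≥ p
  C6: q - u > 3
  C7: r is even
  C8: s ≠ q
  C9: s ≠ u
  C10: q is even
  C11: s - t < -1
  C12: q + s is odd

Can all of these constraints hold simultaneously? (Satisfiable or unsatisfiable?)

The assignment p = 3, q = 6, r = 6, s = 3, t = 6, u = 2 works:
  constraint 1 holds since p + u = 5.
  constraint 4 holds since u - q = -4.
The rest check out directly.

Satisfiable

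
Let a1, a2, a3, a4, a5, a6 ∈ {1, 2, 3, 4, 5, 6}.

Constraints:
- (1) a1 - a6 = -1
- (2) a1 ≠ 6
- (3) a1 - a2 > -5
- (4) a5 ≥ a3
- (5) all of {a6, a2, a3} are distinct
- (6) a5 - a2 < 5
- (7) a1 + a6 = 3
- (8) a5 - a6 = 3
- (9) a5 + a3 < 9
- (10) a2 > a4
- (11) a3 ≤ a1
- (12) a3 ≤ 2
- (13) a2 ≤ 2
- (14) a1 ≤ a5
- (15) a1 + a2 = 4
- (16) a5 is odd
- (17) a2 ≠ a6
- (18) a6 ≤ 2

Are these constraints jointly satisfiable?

Unsatisfiable

Constraints 12, 13, and 18 confine each of a6, a2, a3 to the 2 values {1, 2} (the domain already gives each ≥ 1).
Constraint 5 requires all 3 of them to be distinct, but only 2 values are available — impossible by the pigeonhole principle.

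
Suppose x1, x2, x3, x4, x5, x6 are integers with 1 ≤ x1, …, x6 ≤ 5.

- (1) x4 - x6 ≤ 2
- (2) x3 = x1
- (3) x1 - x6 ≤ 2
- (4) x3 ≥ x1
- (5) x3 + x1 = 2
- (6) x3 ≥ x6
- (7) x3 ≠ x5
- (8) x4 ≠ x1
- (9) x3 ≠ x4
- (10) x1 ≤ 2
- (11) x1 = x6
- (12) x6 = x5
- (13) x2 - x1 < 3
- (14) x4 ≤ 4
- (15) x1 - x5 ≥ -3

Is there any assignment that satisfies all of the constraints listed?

Unsatisfiable

From constraints 2, 11, and 12, x3 = x1 = x6 = x5, so x3 = x5. But constraint 7 says x3 ≠ x5. Contradiction.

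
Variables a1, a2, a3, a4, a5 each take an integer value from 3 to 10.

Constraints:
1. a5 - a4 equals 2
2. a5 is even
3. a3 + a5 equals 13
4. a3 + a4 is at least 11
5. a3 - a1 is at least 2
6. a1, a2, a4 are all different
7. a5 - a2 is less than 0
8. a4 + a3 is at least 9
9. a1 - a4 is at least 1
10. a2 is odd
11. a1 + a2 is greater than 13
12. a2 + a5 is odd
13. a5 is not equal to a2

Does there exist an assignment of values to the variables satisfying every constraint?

Satisfiable

Setting (a1, a2, a3, a4, a5) = (5, 9, 7, 4, 6) satisfies everything: constraint 1: a5 - a4 = 2; constraint 3: a3 + a5 = 13; constraint 4: a3 + a4 = 11, and the others follow.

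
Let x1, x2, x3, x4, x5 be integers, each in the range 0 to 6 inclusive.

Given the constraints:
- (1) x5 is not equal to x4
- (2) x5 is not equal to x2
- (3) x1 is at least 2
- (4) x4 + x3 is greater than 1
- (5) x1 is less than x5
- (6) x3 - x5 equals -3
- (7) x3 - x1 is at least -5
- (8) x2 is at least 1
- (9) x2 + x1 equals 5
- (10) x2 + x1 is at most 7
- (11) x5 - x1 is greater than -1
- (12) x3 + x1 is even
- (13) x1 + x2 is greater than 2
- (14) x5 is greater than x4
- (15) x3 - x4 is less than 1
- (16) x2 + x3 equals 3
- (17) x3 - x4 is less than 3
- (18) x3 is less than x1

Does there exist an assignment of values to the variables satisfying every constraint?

Take x1 = 3, x2 = 2, x3 = 1, x4 = 1, x5 = 4. Then constraint 4: x4 + x3 = 2; constraint 6: x3 - x5 = -3, and every other listed constraint is also met.

Satisfiable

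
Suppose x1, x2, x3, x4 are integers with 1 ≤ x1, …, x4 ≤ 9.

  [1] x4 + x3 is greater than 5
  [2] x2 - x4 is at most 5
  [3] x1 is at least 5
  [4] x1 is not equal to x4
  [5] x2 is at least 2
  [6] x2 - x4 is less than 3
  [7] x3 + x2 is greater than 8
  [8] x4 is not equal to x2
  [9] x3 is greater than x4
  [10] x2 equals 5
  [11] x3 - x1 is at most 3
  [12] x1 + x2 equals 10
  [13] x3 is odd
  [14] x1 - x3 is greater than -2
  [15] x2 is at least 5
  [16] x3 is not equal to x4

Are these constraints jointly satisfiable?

The assignment x1 = 5, x2 = 5, x3 = 5, x4 = 3 works:
  constraint 1 holds since x4 + x3 = 8.
  constraint 2 holds since x2 - x4 = 2.
  constraint 6 holds since x2 - x4 = 2.
The rest check out directly.

Satisfiable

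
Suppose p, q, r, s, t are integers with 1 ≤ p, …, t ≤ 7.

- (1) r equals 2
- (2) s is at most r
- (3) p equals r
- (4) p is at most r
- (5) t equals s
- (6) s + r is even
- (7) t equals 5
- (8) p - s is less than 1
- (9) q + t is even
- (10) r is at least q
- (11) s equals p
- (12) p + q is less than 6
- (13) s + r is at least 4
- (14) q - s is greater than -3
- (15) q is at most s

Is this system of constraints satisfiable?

Unsatisfiable

Constraint 7 fixes t = 5 and constraint 1 fixes r = 2. Constraints 3, 5, and 11 give t = s = p = r, so t = r. But 5 ≠ 2 — contradiction.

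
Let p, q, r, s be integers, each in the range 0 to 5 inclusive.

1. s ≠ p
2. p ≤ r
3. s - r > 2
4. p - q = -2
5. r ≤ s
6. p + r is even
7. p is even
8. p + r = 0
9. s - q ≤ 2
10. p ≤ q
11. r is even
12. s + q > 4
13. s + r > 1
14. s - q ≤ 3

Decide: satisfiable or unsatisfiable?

Setting (p, q, r, s) = (0, 2, 0, 3) satisfies everything: constraint 3: s - r = 3; constraint 4: p - q = -2; constraint 8: p + r = 0, and the others follow.

Satisfiable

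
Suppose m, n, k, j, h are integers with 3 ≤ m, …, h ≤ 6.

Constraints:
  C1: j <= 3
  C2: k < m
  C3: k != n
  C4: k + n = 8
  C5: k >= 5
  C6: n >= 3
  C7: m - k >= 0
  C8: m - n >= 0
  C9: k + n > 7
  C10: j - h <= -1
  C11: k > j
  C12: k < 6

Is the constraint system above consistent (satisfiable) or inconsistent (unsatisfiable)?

Try m = 6, n = 3, k = 5, j = 3, h = 6.
Check constraint 4: k + n = 8; constraint 7: m - k = 1; constraint 8: m - n = 3. The remaining constraints are straightforward to verify.

Satisfiable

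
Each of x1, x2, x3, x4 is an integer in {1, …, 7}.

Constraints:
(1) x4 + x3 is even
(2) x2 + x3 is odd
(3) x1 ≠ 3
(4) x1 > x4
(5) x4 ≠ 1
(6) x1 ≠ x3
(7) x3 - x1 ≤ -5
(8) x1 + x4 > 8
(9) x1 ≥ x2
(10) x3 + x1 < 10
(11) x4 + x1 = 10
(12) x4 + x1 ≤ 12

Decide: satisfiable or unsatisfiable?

Try x1 = 7, x2 = 4, x3 = 1, x4 = 3.
Check constraint 7: x3 - x1 = -6; constraint 8: x1 + x4 = 10. The remaining constraints are straightforward to verify.

Satisfiable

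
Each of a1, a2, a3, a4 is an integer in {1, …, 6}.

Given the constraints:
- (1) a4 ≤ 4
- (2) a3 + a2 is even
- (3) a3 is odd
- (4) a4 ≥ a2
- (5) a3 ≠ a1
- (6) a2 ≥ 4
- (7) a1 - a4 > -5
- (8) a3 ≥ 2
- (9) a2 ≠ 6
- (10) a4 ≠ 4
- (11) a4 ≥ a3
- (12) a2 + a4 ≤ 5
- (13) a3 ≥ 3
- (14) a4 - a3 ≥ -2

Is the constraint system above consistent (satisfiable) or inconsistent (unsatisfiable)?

Unsatisfiable

From constraint 6: a2 ≥ 4. From constraints 11 and 13: a4 ≥ a3 ≥ 3. Hence a2 + a4 ≥ 7. But constraint 12 requires a2 + a4 ≤ 5, and 5 < 7. Contradiction.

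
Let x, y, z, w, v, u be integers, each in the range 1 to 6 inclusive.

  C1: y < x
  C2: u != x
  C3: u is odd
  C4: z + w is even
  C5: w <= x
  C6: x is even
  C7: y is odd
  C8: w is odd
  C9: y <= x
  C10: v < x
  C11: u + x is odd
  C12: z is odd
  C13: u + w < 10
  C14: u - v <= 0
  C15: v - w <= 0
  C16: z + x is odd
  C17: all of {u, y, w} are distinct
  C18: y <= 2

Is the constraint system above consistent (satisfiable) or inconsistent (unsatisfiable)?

Satisfiable

The assignment x = 6, y = 1, z = 5, w = 5, v = 5, u = 3 works:
  constraint 13 holds since u + w = 8.
  constraint 14 holds since u - v = -2.
The rest check out directly.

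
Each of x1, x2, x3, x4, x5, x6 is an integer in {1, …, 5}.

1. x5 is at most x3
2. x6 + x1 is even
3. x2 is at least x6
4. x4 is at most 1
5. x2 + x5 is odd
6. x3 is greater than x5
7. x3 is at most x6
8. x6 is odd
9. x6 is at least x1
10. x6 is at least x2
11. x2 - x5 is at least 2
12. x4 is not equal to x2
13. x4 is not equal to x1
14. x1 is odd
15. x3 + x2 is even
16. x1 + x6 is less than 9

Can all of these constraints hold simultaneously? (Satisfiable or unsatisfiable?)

Satisfiable

Take x1 = 3, x2 = 5, x3 = 5, x4 = 1, x5 = 2, x6 = 5. Then constraint 11: x2 - x5 = 3; constraint 16: x1 + x6 = 8, and every other listed constraint is also met.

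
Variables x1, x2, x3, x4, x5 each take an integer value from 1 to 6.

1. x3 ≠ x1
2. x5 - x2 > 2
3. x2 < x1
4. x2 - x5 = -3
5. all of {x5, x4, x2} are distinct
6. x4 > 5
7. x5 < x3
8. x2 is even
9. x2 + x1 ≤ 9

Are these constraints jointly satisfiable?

Satisfiable

Take x1 = 5, x2 = 2, x3 = 6, x4 = 6, x5 = 5. Then constraint 2: x5 - x2 = 3; constraint 4: x2 - x5 = -3, and every other listed constraint is also met.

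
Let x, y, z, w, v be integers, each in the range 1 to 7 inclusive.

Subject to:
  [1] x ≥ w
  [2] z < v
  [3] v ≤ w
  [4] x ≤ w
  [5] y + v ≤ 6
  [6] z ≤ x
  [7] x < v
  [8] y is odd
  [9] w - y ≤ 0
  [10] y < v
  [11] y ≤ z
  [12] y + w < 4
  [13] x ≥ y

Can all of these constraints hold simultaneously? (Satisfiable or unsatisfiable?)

Constraints 3, 6, 7, 9, and 11 give y ≤ z, z ≤ x, x < v, v ≤ w, w ≤ y. Chaining: y ≤ z ≤ x < v ≤ w ≤ y, which forces y < y — impossible.

Unsatisfiable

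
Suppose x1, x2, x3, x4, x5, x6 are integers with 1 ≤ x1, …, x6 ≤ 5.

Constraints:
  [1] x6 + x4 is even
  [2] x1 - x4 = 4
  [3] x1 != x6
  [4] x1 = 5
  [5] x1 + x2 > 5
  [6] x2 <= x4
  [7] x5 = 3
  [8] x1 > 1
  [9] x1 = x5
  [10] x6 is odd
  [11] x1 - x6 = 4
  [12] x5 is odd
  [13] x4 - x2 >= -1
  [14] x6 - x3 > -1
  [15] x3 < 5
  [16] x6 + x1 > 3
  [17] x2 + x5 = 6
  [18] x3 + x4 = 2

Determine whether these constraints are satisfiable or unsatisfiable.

Unsatisfiable

Constraint 4 fixes x1 = 5 and constraint 7 fixes x5 = 3, but constraint 9 requires x1 = x5. Since 5 ≠ 3, contradiction.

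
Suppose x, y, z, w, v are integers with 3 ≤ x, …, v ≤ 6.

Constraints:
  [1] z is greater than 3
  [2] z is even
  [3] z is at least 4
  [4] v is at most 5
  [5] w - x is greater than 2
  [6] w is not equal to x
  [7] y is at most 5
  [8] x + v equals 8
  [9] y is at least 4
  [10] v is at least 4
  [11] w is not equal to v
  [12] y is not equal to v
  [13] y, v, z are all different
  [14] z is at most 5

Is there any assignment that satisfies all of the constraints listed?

Unsatisfiable

Constraints 3, 4, 7, 9, 10, and 14 confine each of y, v, z to the 2 values {4, 5}.
Constraint 13 requires all 3 of them to be distinct, but only 2 values are available — impossible by the pigeonhole principle.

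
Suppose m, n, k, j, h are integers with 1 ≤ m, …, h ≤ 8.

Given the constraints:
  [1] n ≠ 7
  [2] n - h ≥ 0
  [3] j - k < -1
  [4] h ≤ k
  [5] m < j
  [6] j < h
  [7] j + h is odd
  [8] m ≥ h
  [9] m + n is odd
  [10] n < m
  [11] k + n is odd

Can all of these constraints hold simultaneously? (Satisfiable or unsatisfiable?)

Constraints 2, 5, 6, and 10 give j < h, h ≤ n, n < m, m < j. Chaining: j < h ≤ n < m < j, which forces j < j — impossible.

Unsatisfiable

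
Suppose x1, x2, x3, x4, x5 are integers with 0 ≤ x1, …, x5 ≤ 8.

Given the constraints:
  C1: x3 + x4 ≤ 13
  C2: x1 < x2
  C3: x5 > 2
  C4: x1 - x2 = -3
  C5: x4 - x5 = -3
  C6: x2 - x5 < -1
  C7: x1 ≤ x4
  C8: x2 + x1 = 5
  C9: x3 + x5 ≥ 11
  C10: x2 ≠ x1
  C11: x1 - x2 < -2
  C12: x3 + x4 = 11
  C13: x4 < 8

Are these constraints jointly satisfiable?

Satisfiable

One satisfying assignment is x1 = 1, x2 = 4, x3 = 6, x4 = 5, x5 = 8.
For the less obvious constraints — constraint 1: x3 + x4 = 11; constraint 4: x1 - x2 = -3; constraint 5: x4 - x5 = -3 — and the others hold by inspection.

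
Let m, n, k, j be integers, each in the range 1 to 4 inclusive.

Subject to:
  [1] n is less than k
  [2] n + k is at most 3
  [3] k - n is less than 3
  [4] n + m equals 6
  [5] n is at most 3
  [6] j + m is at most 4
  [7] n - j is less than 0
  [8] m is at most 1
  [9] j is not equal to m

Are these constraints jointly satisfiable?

Unsatisfiable

From constraint 5: n ≤ 3. From constraint 8: m ≤ 1. Hence n + m ≤ 4. But constraint 4 requires n + m = 6, and 6 > 4. Contradiction.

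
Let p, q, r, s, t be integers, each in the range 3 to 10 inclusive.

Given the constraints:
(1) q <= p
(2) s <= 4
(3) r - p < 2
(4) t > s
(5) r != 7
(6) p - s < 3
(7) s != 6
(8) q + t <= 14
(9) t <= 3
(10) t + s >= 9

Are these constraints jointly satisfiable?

From constraint 9: t ≤ 3. From constraint 2: s ≤ 4. Hence t + s ≤ 7. But constraint 10 requires t + s ≥ 9, and 9 > 7. Contradiction.

Unsatisfiable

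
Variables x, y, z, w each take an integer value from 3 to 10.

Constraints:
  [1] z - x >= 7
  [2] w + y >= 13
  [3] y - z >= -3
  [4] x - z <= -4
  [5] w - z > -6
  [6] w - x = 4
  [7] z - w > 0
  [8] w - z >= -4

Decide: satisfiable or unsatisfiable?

Satisfiable

Try x = 3, y = 8, z = 10, w = 7.
Check constraint 1: z - x = 7; constraint 2: w + y = 15. The remaining constraints are straightforward to verify.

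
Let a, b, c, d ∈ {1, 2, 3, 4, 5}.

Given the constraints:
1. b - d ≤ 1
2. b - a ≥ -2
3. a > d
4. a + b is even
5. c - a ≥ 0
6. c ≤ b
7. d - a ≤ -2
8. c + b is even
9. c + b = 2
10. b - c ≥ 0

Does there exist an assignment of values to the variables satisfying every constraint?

Unsatisfiable

Constraints 1, 5, 7, and 10 give c − a ≥ 0, a − d ≥ 2, d − b ≥ -1, b − c ≥ 0.
Adding all 4 inequalities: the left sides telescope to 0, and the right sides sum to 0 + 2 + (-1) + 0 = 1. So 0 ≥ 1, which is false.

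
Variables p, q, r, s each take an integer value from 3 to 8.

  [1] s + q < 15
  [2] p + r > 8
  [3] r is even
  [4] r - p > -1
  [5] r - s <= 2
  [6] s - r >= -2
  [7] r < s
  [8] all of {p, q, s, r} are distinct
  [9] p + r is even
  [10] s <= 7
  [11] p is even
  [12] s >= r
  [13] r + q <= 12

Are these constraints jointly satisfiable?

Satisfiable

Try p = 4, q = 5, r = 6, s = 7.
Check constraint 1: s + q = 12; constraint 2: p + r = 10; constraint 4: r - p = 2. The remaining constraints are straightforward to verify.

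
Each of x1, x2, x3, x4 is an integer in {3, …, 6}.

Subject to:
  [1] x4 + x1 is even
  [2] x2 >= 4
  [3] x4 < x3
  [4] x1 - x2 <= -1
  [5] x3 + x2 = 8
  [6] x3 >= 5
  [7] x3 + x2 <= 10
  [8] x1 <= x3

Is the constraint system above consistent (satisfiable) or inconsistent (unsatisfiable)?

Unsatisfiable

From constraint 6: x3 ≥ 5. From constraint 2: x2 ≥ 4. Hence x3 + x2 ≥ 9. But constraint 5 requires x3 + x2 = 8, and 8 < 9. Contradiction.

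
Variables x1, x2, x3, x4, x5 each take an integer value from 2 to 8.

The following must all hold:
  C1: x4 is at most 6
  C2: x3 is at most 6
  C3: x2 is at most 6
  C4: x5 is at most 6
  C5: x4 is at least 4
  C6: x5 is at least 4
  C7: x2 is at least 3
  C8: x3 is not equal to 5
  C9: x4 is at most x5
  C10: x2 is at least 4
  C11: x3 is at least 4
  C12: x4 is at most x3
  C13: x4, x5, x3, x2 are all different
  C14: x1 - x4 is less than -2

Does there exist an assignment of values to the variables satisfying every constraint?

Unsatisfiable

Constraints 1, 2, 3, 4, 5, 6, 10, and 11 confine each of x4, x5, x3, x2 to the 3 values {4, …, 6}.
Constraint 13 requires all 4 of them to be distinct, but only 3 values are available — impossible by the pigeonhole principle.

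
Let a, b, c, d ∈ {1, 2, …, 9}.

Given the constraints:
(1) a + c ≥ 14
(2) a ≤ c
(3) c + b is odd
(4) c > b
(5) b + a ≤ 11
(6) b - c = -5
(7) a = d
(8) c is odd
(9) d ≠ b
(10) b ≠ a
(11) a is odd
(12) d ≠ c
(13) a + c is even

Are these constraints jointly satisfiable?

Try a = 5, b = 4, c = 9, d = 5.
Check constraint 1: a + c = 14; constraint 5: b + a = 9; constraint 6: b - c = -5. The remaining constraints are straightforward to verify.

Satisfiable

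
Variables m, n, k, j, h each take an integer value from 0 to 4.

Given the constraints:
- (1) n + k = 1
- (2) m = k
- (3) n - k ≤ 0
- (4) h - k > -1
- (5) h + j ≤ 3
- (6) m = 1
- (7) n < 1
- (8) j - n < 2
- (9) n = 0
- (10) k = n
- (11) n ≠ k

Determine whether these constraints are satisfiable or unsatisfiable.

Constraint 6 fixes m = 1 and constraint 9 fixes n = 0. Constraints 2 and 10 give m = k = n, so m = n. But 1 ≠ 0 — contradiction.

Unsatisfiable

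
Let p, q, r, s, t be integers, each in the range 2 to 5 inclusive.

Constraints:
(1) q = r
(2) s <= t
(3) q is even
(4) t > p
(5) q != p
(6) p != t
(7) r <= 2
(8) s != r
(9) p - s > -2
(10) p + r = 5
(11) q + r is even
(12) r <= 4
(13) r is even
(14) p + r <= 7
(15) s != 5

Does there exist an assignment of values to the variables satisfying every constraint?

Try p = 3, q = 2, r = 2, s = 4, t = 5.
Check constraint 9: p - s = -1; constraint 10: p + r = 5. The remaining constraints are straightforward to verify.

Satisfiable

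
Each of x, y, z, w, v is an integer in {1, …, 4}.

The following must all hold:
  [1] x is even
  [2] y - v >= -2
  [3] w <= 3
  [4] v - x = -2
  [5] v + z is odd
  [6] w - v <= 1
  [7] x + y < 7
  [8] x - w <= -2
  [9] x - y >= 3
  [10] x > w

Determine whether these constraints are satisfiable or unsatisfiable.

Unsatisfiable

Constraints 2, 6, 8, and 9 give y − v ≥ -2, v − w ≥ -1, w − x ≥ 2, x − y ≥ 3.
Adding all 4 inequalities: the left sides telescope to 0, and the right sides sum to (-2) + (-1) + 2 + 3 = 2. So 0 ≥ 2, which is false.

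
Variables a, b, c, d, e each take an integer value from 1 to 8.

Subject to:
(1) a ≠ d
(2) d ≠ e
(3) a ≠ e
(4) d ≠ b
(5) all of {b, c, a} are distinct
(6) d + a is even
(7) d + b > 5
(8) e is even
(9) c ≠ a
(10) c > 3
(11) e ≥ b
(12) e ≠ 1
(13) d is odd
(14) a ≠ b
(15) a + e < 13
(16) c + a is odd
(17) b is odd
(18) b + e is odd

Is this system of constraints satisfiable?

Setting (a, b, c, d, e) = (7, 3, 8, 5, 4) satisfies everything: constraint 7: d + b = 8; constraint 15: a + e = 11, and the others follow.

Satisfiable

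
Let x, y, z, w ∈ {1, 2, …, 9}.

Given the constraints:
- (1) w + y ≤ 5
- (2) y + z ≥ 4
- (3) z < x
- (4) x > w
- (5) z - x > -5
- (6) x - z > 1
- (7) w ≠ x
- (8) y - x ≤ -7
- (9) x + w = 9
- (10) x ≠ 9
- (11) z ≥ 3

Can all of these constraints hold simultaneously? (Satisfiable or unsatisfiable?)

Setting (x, y, z, w) = (8, 1, 5, 1) satisfies everything: constraint 1: w + y = 2; constraint 2: y + z = 6, and the others follow.

Satisfiable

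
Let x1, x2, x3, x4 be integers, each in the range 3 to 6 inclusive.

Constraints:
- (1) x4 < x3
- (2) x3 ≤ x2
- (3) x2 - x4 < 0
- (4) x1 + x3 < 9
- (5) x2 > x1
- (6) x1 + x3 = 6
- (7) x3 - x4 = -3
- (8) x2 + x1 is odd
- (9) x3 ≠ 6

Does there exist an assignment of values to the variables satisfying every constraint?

Unsatisfiable

Constraints 1, 2, and 3 give x2 < x4, x4 < x3, x3 ≤ x2. Chaining: x2 < x4 < x3 ≤ x2, which forces x2 < x2 — impossible.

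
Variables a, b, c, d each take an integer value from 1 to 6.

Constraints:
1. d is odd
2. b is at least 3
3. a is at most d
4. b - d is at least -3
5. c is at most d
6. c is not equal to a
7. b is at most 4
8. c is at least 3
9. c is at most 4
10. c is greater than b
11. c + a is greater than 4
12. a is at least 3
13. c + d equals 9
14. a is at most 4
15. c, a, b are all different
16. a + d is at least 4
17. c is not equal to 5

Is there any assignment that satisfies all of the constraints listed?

Unsatisfiable

Constraints 2, 7, 8, 9, 12, and 14 confine each of c, a, b to the 2 values {3, 4}.
Constraint 15 requires all 3 of them to be distinct, but only 2 values are available — impossible by the pigeonhole principle.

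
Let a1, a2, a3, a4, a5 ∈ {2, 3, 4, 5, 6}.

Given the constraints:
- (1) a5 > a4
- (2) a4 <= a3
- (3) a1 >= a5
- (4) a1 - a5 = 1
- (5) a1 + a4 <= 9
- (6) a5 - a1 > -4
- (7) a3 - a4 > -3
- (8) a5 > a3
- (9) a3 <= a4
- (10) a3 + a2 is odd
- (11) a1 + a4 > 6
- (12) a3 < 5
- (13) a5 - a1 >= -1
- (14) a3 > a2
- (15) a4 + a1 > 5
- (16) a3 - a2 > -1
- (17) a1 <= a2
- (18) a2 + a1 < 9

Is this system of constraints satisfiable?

Constraints 1, 3, 9, 14, and 17 give a2 < a3, a3 ≤ a4, a4 < a5, a5 ≤ a1, a1 ≤ a2. Chaining: a2 < a3 ≤ a4 < a5 ≤ a1 ≤ a2, which forces a2 < a2 — impossible.

Unsatisfiable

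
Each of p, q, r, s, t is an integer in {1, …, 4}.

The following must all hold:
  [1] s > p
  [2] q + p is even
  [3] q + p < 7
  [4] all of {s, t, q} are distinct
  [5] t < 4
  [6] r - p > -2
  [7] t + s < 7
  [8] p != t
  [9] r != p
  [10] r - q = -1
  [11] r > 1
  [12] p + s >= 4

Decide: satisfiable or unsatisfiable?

The assignment p = 3, q = 3, r = 2, s = 4, t = 1 works:
  constraint 3 holds since q + p = 6.
  constraint 6 holds since r - p = -1.
The rest check out directly.

Satisfiable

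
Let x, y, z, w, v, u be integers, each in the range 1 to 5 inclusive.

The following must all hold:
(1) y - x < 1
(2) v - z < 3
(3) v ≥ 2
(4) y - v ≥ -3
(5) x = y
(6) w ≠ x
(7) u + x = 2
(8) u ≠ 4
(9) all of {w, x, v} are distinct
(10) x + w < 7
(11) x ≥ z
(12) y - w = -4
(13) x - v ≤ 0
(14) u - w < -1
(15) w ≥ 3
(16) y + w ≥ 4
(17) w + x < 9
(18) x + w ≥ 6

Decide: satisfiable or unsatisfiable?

Setting (x, y, z, w, v, u) = (1, 1, 1, 5, 2, 1) satisfies everything: constraint 1: y - x = 0; constraint 2: v - z = 1, and the others follow.

Satisfiable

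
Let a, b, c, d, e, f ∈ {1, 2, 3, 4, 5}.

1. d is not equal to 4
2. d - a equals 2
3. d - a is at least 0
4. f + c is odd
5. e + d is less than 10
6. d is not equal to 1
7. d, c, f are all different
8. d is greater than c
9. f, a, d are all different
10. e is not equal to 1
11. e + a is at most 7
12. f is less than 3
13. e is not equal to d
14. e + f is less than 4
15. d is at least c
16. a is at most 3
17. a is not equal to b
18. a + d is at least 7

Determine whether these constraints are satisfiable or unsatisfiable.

Setting (a, b, c, d, e, f) = (3, 2, 2, 5, 2, 1) satisfies everything: constraint 2: d - a = 2; constraint 3: d - a = 2, and the others follow.

Satisfiable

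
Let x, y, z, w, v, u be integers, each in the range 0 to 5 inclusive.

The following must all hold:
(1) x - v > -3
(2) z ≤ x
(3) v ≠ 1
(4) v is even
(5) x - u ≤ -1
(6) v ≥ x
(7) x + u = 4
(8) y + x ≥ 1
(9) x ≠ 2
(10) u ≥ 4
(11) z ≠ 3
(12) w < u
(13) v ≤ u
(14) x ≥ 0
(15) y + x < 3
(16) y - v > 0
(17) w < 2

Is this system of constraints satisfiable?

Satisfiable

Take x = 0, y = 2, z = 0, w = 1, v = 0, u = 4. Then constraint 1: x - v = 0; constraint 5: x - u = -4; constraint 7: x + u = 4, and every other listed constraint is also met.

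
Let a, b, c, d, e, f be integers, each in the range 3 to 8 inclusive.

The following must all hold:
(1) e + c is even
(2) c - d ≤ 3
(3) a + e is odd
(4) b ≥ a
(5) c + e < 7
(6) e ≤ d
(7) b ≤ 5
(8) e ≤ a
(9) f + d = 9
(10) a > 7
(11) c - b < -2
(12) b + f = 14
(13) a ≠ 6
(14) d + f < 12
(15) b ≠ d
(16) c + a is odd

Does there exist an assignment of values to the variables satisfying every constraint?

Unsatisfiable

From constraint 10: a ≥ 8. From constraints 4 and 7: a ≤ b and b ≤ 5, so a ≤ 5. But 5 < 8, so no value of a works.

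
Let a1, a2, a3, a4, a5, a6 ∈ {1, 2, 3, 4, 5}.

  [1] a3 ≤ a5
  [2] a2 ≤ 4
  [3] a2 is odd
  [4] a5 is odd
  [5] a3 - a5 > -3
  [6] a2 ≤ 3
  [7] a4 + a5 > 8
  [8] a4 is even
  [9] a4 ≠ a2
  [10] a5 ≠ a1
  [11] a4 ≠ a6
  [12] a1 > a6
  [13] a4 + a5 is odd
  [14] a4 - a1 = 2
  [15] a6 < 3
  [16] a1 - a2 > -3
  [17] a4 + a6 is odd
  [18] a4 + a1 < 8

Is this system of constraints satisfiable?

One satisfying assignment is a1 = 2, a2 = 3, a3 = 5, a4 = 4, a5 = 5, a6 = 1.
For the less obvious constraints — constraint 5: a3 - a5 = 0; constraint 7: a4 + a5 = 9 — and the others hold by inspection.

Satisfiable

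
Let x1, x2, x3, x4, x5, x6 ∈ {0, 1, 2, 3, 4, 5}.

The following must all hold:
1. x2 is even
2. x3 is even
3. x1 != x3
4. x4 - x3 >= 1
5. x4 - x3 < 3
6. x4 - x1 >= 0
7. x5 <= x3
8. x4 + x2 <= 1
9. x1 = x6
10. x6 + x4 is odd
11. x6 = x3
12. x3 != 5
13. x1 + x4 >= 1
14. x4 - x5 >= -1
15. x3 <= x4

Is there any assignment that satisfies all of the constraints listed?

Unsatisfiable

From constraints 9 and 11, x1 = x6 = x3, so x1 = x3. But constraint 3 says x1 ≠ x3. Contradiction.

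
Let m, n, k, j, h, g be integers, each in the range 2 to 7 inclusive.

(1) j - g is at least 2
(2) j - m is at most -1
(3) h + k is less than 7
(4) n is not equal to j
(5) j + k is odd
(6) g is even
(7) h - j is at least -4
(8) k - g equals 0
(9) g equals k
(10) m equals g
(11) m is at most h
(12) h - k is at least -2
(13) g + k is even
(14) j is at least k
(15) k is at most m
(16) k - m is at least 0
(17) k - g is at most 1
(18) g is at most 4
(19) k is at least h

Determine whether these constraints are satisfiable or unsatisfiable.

Constraints 1, 2, 16, and 17 give k − m ≥ 0, m − j ≥ 1, j − g ≥ 2, g − k ≥ -1.
Adding all 4 inequalities: the left sides telescope to 0, and the right sides sum to 0 + 1 + 2 + (-1) = 2. So 0 ≥ 2, which is false.

Unsatisfiable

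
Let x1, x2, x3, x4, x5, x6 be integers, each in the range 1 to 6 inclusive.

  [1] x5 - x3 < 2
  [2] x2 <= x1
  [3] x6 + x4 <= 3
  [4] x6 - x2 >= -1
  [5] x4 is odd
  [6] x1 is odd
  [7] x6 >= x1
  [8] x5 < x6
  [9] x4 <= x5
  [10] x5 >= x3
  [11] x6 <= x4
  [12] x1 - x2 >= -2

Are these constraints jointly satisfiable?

Constraints 8, 9, and 11 give x5 < x6, x6 ≤ x4, x4 ≤ x5. Chaining: x5 < x6 ≤ x4 ≤ x5, which forces x5 < x5 — impossible.

Unsatisfiable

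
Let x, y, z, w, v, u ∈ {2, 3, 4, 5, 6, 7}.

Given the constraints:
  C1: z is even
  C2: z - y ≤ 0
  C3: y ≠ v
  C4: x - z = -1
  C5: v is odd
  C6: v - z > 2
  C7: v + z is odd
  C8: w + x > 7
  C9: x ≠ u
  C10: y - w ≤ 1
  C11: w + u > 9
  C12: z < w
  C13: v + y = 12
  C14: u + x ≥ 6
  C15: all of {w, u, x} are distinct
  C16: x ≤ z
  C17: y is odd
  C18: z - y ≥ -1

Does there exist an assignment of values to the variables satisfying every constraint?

Satisfiable

Setting (x, y, z, w, v, u) = (3, 5, 4, 6, 7, 4) satisfies everything: constraint 2: z - y = -1; constraint 4: x - z = -1, and the others follow.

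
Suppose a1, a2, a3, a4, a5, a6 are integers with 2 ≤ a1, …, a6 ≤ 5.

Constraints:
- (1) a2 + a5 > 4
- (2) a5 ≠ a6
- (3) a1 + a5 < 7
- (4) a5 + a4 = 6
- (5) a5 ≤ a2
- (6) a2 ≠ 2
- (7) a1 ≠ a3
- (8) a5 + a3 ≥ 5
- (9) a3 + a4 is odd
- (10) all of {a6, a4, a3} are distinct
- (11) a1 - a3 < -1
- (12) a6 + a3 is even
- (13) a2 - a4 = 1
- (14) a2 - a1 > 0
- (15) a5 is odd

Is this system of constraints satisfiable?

Satisfiable

Take a1 = 2, a2 = 4, a3 = 4, a4 = 3, a5 = 3, a6 = 2. Then constraint 1: a2 + a5 = 7; constraint 3: a1 + a5 = 5; constraint 4: a5 + a4 = 6, and every other listed constraint is also met.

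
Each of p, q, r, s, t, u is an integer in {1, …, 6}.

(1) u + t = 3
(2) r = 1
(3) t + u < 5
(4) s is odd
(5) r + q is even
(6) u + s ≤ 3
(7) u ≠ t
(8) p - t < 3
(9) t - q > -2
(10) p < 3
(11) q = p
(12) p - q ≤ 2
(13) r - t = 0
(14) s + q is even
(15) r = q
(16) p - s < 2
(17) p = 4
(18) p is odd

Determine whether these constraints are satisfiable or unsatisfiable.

Constraint 2 fixes r = 1 and constraint 17 fixes p = 4. Constraints 11 and 15 give r = q = p, so r = p. But 1 ≠ 4 — contradiction.

Unsatisfiable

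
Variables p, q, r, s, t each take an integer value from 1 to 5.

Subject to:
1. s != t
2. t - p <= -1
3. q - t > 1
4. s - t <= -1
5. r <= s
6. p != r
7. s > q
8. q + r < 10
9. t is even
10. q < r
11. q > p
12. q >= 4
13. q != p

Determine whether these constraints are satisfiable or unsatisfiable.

Constraints 2, 4, 5, 10, and 11 give t < p, p < q, q < r, r ≤ s, s < t. Chaining: t < p < q < r ≤ s < t, which forces t < t — impossible.

Unsatisfiable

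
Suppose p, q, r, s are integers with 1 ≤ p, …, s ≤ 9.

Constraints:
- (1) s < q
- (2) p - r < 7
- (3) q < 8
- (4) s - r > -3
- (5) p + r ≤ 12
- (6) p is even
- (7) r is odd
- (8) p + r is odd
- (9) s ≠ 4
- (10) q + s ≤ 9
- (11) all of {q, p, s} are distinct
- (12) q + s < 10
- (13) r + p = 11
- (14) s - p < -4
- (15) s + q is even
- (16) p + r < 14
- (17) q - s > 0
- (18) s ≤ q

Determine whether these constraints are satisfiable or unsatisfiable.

Try p = 8, q = 5, r = 3, s = 3.
Check constraint 2: p - r = 5; constraint 4: s - r = 0. The remaining constraints are straightforward to verify.

Satisfiable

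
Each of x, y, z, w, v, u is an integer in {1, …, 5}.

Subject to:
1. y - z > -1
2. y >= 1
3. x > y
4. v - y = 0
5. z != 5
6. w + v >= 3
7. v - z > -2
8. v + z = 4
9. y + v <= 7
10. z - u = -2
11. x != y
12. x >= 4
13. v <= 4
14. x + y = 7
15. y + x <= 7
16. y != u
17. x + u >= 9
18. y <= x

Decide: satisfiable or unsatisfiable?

Take x = 5, y = 2, z = 2, w = 4, v = 2, u = 4. Then constraint 1: y - z = 0; constraint 4: v - y = 0; constraint 6: w + v = 6, and every other listed constraint is also met.

Satisfiable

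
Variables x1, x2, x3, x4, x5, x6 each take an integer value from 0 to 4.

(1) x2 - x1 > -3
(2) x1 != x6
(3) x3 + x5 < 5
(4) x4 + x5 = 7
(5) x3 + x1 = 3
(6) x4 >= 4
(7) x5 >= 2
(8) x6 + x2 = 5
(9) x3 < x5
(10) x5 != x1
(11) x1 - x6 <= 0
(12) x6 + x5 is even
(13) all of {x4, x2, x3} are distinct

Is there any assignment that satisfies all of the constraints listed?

One satisfying assignment is x1 = 2, x2 = 2, x3 = 1, x4 = 4, x5 = 3, x6 = 3.
For the less obvious constraints — constraint 1: x2 - x1 = 0; constraint 3: x3 + x5 = 4 — and the others hold by inspection.

Satisfiable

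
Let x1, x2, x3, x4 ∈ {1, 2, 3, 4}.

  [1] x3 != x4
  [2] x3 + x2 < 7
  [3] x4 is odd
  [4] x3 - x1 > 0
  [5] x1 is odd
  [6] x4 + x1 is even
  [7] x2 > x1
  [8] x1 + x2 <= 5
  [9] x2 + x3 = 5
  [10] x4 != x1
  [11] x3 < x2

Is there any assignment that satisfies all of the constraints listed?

Take x1 = 1, x2 = 3, x3 = 2, x4 = 3. Then constraint 2: x3 + x2 = 5; constraint 4: x3 - x1 = 1, and every other listed constraint is also met.

Satisfiable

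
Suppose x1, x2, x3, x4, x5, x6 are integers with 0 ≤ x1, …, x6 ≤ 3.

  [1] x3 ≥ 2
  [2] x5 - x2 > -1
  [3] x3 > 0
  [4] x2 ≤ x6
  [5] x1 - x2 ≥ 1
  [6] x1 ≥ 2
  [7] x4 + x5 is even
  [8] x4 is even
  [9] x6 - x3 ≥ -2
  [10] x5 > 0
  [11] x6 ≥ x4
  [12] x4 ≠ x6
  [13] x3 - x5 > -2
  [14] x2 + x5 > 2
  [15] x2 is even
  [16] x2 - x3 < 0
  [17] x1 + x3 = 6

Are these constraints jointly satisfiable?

Try x1 = 3, x2 = 2, x3 = 3, x4 = 2, x5 = 2, x6 = 3.
Check constraint 2: x5 - x2 = 0; constraint 5: x1 - x2 = 1. The remaining constraints are straightforward to verify.

Satisfiable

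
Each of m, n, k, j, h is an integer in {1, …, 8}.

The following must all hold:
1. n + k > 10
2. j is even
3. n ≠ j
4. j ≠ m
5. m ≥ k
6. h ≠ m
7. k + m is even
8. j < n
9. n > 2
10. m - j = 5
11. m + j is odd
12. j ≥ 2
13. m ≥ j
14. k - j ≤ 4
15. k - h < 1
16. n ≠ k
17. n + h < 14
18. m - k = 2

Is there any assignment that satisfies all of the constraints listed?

Satisfiable

The assignment m = 7, n = 8, k = 5, j = 2, h = 5 works:
  constraint 1 holds since n + k = 13.
  constraint 10 holds since m - j = 5.
The rest check out directly.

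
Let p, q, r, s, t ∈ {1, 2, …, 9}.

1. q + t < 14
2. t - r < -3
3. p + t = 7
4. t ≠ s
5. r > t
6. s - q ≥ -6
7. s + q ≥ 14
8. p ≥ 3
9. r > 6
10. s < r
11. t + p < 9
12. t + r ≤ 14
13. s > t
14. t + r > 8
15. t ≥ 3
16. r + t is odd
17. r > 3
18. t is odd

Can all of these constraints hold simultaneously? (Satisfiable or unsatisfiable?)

One satisfying assignment is p = 4, q = 9, r = 8, s = 6, t = 3.
For the less obvious constraints — constraint 1: q + t = 12; constraint 2: t - r = -5; constraint 3: p + t = 7 — and the others hold by inspection.

Satisfiable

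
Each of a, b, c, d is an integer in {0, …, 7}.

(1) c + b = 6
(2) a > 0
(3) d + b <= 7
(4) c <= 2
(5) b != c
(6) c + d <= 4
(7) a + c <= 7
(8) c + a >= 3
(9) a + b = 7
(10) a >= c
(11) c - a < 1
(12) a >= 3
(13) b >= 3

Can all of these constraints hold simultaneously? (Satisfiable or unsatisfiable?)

Satisfiable

Try a = 3, b = 4, c = 2, d = 1.
Check constraint 1: c + b = 6; constraint 3: d + b = 5; constraint 6: c + d = 3. The remaining constraints are straightforward to verify.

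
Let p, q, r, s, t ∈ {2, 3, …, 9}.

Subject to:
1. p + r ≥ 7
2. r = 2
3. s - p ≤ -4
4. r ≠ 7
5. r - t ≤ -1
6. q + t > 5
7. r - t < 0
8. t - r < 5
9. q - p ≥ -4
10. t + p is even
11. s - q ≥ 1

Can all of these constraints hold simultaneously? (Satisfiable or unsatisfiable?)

Unsatisfiable

Constraints 3, 9, and 11 give q − p ≥ -4, p − s ≥ 4, s − q ≥ 1.
Adding all 3 inequalities: the left sides telescope to 0, and the right sides sum to (-4) + 4 + 1 = 1. So 0 ≥ 1, which is false.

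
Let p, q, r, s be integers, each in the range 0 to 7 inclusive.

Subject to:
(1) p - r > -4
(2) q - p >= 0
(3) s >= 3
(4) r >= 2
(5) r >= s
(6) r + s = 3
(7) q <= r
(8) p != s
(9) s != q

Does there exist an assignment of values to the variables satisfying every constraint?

Unsatisfiable

From constraint 4: r ≥ 2. From constraint 3: s ≥ 3. Hence r + s ≥ 5. But constraint 6 requires r + s = 3, and 3 < 5. Contradiction.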